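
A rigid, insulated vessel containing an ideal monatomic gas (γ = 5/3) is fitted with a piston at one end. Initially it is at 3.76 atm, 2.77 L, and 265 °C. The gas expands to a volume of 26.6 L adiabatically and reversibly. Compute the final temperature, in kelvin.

For a reversible adiabat TV^(γ−1) is constant, so T₂ = T₁ (V₁/V₂)^(γ−1).
T₁ = 265 °C = 538.1 K.
T₂ = 538.1 × (2.77/26.6)^(2/3) = 119.1 K.

T₂ ≈ 119 K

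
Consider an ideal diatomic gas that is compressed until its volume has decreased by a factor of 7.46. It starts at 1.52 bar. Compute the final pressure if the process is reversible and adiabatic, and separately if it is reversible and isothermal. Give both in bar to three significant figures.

For a diatomic ideal gas γ = 7/5.
Isothermal: P₂ = P₁(V₁/V₂) = 1.52×7.46 = 11.34 bar.
Adiabatic: P₂ = P₁(V₁/V₂)^γ = 1.52×7.46^(7/5) = 25.33 bar.

adiabatic: 25.3 bar; isothermal: 11.3 bar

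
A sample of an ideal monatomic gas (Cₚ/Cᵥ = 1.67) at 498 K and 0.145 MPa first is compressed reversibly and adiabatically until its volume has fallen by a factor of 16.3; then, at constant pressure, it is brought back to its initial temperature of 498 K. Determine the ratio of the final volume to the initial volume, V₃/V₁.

V₃/V₁ ≈ 0.00945

Adiabatic step: V₂/V₁ = 0.06135; T₂ = T₁·16.3^(0.67) = 3231 K.
Isobaric step: V₃/V₂ = T₃/T₂ = 498/3231.
V₃/V₁ = (V₂/V₁)(V₃/V₂) = 0.06135 × (498/3231) = 0.009455.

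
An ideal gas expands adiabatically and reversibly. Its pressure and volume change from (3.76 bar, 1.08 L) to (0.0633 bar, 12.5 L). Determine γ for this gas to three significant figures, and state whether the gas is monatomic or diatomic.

γ ≈ 1.67; monatomic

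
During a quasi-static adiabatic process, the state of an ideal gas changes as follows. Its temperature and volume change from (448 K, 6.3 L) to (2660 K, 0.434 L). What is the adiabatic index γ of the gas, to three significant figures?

TV^(γ−1) = const ⇒ γ − 1 = ln(T₂/T₁) / ln(V₁/V₂).
γ = 1 + ln(2660/448) / ln(6.3/0.434) = 1.666.

γ ≈ 1.67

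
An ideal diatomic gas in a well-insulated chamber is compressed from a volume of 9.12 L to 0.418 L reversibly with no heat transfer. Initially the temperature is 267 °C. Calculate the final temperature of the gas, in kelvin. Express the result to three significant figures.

T₂ ≈ 1850 K

Adiabatic: T₁V₁^(γ−1) = T₂V₂^(γ−1) ⇒ T₂ = T₁ (V₁/V₂)^(γ−1).
For a diatomic ideal gas γ = 7/5, so γ−1 = 2/5.
T₁ = 267 °C = 540.1 K.
T₂ = 540.1 × (9.12/0.418)^(2/5) = 1854 K.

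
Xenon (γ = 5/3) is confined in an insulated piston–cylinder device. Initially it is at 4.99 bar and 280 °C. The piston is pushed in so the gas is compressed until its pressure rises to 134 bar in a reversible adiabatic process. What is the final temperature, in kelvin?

T₂ ≈ 2060 K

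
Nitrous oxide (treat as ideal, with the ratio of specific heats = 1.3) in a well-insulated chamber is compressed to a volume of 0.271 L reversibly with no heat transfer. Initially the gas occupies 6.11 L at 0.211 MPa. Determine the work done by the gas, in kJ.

W ≈ -6.65 kJ

P₂ = P₁(V₁/V₂)^γ = 0.211×(6.11/0.271)^(1.3) = 12.11 MPa.
For a reversible adiabat, W_by_gas = (P₁V₁ − P₂V₂)/(γ−1).
W_by = (211000×0.00611 − 1.211×10^7×0.000271) / (0.3) = -6645 J.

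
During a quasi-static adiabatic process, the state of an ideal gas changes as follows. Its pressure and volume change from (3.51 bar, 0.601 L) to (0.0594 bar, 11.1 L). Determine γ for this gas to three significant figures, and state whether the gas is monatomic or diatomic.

PV^γ = const ⇒ γ = ln(P₂/P₁) / ln(V₁/V₂).
γ = ln(0.0594/3.51) / ln(0.601/11.1) = 1.399.
γ ≈ 1.40 is close to 7/5, so the gas is diatomic.

γ ≈ 1.40; diatomic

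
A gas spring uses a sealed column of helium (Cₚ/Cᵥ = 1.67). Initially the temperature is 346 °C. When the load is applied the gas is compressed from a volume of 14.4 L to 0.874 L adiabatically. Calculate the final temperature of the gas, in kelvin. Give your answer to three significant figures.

T₂ ≈ 4050 K

For a reversible adiabat TV^(γ−1) is constant, so T₂ = T₁ (V₁/V₂)^(γ−1).
T₁ = 346 °C = 619.1 K.
T₂ = 619.1 × (14.4/0.874)^(0.67) = 4047 K.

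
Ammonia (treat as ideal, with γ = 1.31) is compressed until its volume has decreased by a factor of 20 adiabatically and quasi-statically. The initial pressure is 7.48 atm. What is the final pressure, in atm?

Since PV^γ is constant along a reversible adiabat, P₂ = P₁ (V₁/V₂)^γ.
P₂ = 7.48 × 20^(1.31) = 378.7 atm.

P₂ ≈ 379 atm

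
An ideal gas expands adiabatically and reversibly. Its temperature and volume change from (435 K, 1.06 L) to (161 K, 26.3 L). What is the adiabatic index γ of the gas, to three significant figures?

γ ≈ 1.31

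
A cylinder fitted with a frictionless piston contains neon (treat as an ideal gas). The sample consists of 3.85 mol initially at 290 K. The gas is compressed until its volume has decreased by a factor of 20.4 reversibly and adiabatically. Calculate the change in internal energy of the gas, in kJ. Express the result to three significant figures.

Adiabatic: T₁V₁^(γ−1) = T₂V₂^(γ−1) ⇒ T₂ = T₁ (V₁/V₂)^(γ−1).
γ = 5/3 for a monatomic ideal gas, so γ−1 = 2/3.
T₂ = 290 × 20.4^(2/3) = 2165 K.
Q = 0, so ΔU = W_on_gas = nCᵥΔT with Cᵥ = R/(γ−1) = 12.47 J/(mol·K).
ΔU = 3.85 × 12.47 × (2165 − 290) = 90030 J.

ΔU ≈ 90.0 kJ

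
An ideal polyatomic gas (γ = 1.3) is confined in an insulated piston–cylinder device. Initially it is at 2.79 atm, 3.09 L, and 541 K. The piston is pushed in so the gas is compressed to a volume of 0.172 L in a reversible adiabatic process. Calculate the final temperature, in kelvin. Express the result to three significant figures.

T₂ ≈ 1290 K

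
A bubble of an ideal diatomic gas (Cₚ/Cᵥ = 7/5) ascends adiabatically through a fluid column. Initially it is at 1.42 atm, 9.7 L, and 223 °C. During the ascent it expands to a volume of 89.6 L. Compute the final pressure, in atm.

P₂ ≈ 0.0632 atm

Adiabatic: P₁V₁^γ = P₂V₂^γ ⇒ P₂ = P₁ (V₁/V₂)^γ.
P₂ = 1.42 × (9.7/89.6)^(7/5) = 0.06317 atm.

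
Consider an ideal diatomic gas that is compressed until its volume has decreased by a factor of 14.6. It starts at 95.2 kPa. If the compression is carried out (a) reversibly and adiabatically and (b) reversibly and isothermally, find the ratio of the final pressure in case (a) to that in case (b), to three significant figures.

P_adiabatic / P_isothermal ≈ 2.92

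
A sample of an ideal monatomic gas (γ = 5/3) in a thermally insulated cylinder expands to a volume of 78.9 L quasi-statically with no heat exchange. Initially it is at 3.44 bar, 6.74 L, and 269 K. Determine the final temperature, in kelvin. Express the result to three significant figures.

T₂ ≈ 52.2 K

Adiabatic: T₁V₁^(γ−1) = T₂V₂^(γ−1) ⇒ T₂ = T₁ (V₁/V₂)^(γ−1).
T₂ = 269 × (6.74/78.9)^(2/3) = 52.18 K.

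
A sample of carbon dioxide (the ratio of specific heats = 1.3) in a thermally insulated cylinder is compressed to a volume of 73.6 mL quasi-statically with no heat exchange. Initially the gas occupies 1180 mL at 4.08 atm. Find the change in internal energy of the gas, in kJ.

ΔU ≈ 2.11 kJ

P₂ = P₁(V₁/V₂)^γ = 4.08×(1180/73.6)^(1.3) = 150.4 atm.
For a reversible adiabat, W_by_gas = (P₁V₁ − P₂V₂)/(γ−1).
W_by = (413400×0.00118 − 1.524×10^7×7.36×10^-5) / (0.3) = -2112 J.
Q = 0 ⇒ ΔU = −W_by = 2112 J.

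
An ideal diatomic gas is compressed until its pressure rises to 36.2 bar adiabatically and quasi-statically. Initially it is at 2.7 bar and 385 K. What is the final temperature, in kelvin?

Adiabatic: T₂/T₁ = (P₂/P₁)^((γ−1)/γ).
For a diatomic ideal gas γ = 7/5, so (γ−1)/γ = 2/7.
T₂ = 385 × (36.2/2.7)^(2/7) = 808.3 K.

T₂ ≈ 808 K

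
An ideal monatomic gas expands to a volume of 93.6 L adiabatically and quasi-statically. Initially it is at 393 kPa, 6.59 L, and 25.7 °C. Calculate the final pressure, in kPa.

Adiabatic: P₁V₁^γ = P₂V₂^γ ⇒ P₂ = P₁ (V₁/V₂)^γ.
γ = 5/3 for a monatomic ideal gas.
P₂ = 393 × (6.59/93.6)^(5/3) = 4.718 kPa.

P₂ ≈ 4.72 kPa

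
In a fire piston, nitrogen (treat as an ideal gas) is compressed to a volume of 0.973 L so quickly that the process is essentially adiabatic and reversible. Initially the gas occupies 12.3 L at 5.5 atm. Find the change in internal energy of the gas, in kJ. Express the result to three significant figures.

γ = 7/5 for a diatomic ideal gas.
P₂ = P₁(V₁/V₂)^γ = 5.5×(12.3/0.973)^(7/5) = 191.8 atm.
For a reversible adiabat, W_by_gas = (P₁V₁ − P₂V₂)/(γ−1).
W_by = (557300×0.0123 − 1.944×10^7×0.000973) / (2/5) = -30140 J.
Q = 0 ⇒ ΔU = −W_by = 30140 J.

ΔU ≈ 30.1 kJ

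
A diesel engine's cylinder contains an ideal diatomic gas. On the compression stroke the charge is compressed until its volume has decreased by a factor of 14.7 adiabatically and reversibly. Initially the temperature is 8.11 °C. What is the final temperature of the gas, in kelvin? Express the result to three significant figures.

For a reversible adiabat TV^(γ−1) is constant, so T₂ = T₁ (V₁/V₂)^(γ−1).
For a diatomic ideal gas γ = 7/5, so γ−1 = 2/5.
T₁ = 8.11 °C = 281.3 K.
T₂ = 281.3 × 14.7^(2/5) = 824.2 K.

T₂ ≈ 824 K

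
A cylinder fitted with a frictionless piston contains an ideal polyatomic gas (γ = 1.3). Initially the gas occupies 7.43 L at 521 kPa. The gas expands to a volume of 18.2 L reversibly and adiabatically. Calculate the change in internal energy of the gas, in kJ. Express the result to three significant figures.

ΔU ≈ -3.04 kJ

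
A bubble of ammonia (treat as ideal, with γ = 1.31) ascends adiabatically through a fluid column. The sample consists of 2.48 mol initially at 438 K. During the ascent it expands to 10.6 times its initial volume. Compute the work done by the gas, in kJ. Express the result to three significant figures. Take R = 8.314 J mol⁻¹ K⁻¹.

Adiabatic: T₁V₁^(γ−1) = T₂V₂^(γ−1) ⇒ T₂ = T₁ (V₁/V₂)^(γ−1).
T₂ = 438 × (1/10.6)^(0.31) = 210.7 K.
Q = 0, so ΔU = W_on_gas = nCᵥΔT with Cᵥ = R/(γ−1) = 26.82 J/(mol·K).
ΔU = 2.48 × 26.82 × (210.7 − 438) = -15120 J.
Work done by the gas = −ΔU = 15120 J.

W ≈ 15.1 kJ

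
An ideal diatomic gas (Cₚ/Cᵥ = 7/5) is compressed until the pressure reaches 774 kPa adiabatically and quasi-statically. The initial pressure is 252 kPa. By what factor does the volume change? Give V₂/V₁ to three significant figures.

V₂/V₁ ≈ 0.449

From PV^γ = const, V₂/V₁ = (P₁/P₂)^(1/γ).
V₂/V₁ = (252/774)^(5/7) = 0.4486.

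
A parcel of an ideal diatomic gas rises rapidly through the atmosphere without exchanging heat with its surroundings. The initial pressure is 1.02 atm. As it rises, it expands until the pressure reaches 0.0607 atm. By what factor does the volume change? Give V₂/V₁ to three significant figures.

V₂/V₁ ≈ 7.50

From PV^γ = const, V₂/V₁ = (P₁/P₂)^(1/γ).
For a diatomic ideal gas γ = 7/5.
V₂/V₁ = (1.02/0.0607)^(5/7) = 7.504.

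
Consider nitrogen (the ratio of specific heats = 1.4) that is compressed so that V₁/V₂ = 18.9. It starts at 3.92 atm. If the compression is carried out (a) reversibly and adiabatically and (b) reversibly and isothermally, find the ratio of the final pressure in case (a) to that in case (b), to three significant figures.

P_adiabatic / P_isothermal ≈ 3.24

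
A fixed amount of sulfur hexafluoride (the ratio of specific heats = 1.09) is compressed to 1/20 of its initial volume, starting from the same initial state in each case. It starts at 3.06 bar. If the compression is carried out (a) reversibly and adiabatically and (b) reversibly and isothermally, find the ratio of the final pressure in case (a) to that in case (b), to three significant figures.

Isothermal: P_b = P₁(V₁/V₂) = 3.06×20.
Adiabatic: P_a = P₁(V₁/V₂)^γ = 3.06×20^(1.09).
P_a/P_b = (V₁/V₂)^(γ−1) = 20^(0.09) = 1.309.

P_adiabatic / P_isothermal ≈ 1.31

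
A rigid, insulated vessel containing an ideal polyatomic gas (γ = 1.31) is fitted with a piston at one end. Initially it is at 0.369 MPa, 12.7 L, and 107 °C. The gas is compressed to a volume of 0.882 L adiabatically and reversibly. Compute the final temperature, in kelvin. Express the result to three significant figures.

T₂ ≈ 869 K

Adiabatic: T₁V₁^(γ−1) = T₂V₂^(γ−1) ⇒ T₂ = T₁ (V₁/V₂)^(γ−1).
T₁ = 107 °C = 380.1 K.
T₂ = 380.1 × (12.7/0.882)^(0.31) = 869 K.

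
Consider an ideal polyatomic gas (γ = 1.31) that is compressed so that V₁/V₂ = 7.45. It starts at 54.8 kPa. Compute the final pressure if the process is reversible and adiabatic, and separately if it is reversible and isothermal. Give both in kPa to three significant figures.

Isothermal: P₂ = P₁(V₁/V₂) = 54.8×7.45 = 408.3 kPa.
Adiabatic: P₂ = P₁(V₁/V₂)^γ = 54.8×7.45^(1.31) = 760.9 kPa.

adiabatic: 761 kPa; isothermal: 408 kPa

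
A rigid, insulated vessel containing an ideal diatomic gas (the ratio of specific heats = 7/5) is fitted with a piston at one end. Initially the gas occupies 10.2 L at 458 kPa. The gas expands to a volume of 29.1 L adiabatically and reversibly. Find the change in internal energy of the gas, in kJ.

ΔU ≈ -4.00 kJ

P₂ = P₁(V₁/V₂)^γ = 458×(10.2/29.1)^(7/5) = 105.5 kPa.
For a reversible adiabat, W_by_gas = (P₁V₁ − P₂V₂)/(γ−1).
W_by = (458000×0.0102 − 105500×0.0291) / (2/5) = 4000 J.
Q = 0 ⇒ ΔU = −W_by = -4000 J.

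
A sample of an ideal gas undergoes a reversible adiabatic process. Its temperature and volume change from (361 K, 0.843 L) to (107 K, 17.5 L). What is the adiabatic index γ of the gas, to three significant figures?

TV^(γ−1) = const ⇒ γ − 1 = ln(T₂/T₁) / ln(V₁/V₂).
γ = 1 + ln(107/361) / ln(0.843/17.5) = 1.401.

γ ≈ 1.40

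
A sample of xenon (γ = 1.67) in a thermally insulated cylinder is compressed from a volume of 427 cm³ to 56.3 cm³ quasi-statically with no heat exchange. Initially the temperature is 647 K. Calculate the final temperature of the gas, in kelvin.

Adiabatic: T₁V₁^(γ−1) = T₂V₂^(γ−1) ⇒ T₂ = T₁ (V₁/V₂)^(γ−1).
T₂ = 647 × (427/56.3)^(0.67) = 2514 K.

T₂ ≈ 2510 K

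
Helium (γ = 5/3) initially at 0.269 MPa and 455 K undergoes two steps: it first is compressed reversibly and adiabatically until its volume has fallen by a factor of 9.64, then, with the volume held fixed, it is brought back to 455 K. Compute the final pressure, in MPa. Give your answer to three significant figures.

P₃ ≈ 2.59 MPa

Adiabatic step (PV^γ = const): P₂ = 0.269×9.64^(5/3) = 11.75 MPa; T₂ = 455×9.64^(2/3) = 2061 K.
Isochoric: P₃ = P₂(T₃/T₂) = 11.75 × (455/2061) = 2.593 MPa.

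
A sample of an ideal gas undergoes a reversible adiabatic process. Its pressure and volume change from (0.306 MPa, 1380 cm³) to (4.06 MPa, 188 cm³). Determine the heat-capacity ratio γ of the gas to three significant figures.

γ ≈ 1.30

PV^γ = const ⇒ γ = ln(P₂/P₁) / ln(V₁/V₂).
γ = ln(4.06/0.306) / ln(1380/188) = 1.297.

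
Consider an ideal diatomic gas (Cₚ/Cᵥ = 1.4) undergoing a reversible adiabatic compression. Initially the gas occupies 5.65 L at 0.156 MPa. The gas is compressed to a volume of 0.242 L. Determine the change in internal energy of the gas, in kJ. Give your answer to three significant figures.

P₂ = P₁(V₁/V₂)^γ = 0.156×(5.65/0.242)^(1.4) = 12.84 MPa.
For a reversible adiabat, W_by_gas = (P₁V₁ − P₂V₂)/(γ−1).
W_by = (156000×0.00565 − 1.284×10^7×0.000242) / (0.4) = -5566 J.
Q = 0 ⇒ ΔU = −W_by = 5566 J.

ΔU ≈ 5.57 kJ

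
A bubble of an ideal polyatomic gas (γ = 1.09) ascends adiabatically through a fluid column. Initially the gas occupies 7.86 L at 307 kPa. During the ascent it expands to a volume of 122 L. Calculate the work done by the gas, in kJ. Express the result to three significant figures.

P₂ = P₁(V₁/V₂)^γ = 307×(7.86/122)^(1.09) = 15.45 kPa.
For a reversible adiabat, W_by_gas = (P₁V₁ − P₂V₂)/(γ−1).
W_by = (307000×0.00786 − 15450×0.122) / (0.09) = 5864 J.

W ≈ 5.86 kJ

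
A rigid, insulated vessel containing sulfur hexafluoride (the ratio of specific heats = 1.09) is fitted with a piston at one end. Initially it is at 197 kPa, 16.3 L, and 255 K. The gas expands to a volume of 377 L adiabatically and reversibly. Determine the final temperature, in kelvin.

For a reversible adiabat TV^(γ−1) is constant, so T₂ = T₁ (V₁/V₂)^(γ−1).
T₂ = 255 × (16.3/377)^(0.09) = 192.2 K.

T₂ ≈ 192 K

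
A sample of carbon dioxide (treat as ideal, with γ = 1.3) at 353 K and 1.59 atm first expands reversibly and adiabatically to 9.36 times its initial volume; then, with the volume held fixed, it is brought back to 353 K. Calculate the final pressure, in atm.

Adiabatic step (PV^γ = const): P₂ = 1.59×(1/9.36)^(1.3) = 0.08684 atm; T₂ = 353×(1/9.36)^(0.3) = 180.5 K.
Isochoric: P₃ = P₂(T₃/T₂) = 0.08684 × (353/180.5) = 0.1699 atm.

P₃ ≈ 0.170 atm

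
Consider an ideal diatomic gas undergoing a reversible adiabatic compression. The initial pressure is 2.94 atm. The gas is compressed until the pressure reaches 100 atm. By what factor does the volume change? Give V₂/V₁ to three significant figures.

From PV^γ = const, V₂/V₁ = (P₁/P₂)^(1/γ).
For a diatomic ideal gas γ = 7/5.
V₂/V₁ = (2.94/100)^(5/7) = 0.08053.

V₂/V₁ ≈ 0.0805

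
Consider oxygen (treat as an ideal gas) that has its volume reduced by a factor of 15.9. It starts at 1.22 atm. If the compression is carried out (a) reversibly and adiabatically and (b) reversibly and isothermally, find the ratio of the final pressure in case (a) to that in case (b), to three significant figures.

P_adiabatic / P_isothermal ≈ 3.02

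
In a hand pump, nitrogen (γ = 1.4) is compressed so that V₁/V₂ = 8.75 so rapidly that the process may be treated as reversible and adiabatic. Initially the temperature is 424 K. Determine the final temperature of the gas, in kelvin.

T₂ ≈ 1010 K

Adiabatic: T₁V₁^(γ−1) = T₂V₂^(γ−1) ⇒ T₂ = T₁ (V₁/V₂)^(γ−1).
T₂ = 424 × 8.75^(0.4) = 1010 K.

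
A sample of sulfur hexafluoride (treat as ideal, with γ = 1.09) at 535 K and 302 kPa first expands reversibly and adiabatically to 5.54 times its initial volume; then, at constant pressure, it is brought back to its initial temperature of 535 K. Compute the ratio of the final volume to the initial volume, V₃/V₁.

V₃/V₁ ≈ 6.46

Adiabatic step: V₂/V₁ = 5.54; T₂ = T₁·(1/5.54)^(0.09) = 458.6 K.
Isobaric step: V₃/V₂ = T₃/T₂ = 535/458.6.
V₃/V₁ = (V₂/V₁)(V₃/V₂) = 5.54 × (535/458.6) = 6.463.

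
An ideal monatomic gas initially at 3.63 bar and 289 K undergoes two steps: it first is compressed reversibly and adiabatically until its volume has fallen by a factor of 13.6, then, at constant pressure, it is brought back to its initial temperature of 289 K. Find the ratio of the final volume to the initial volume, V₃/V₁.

V₃/V₁ ≈ 0.0129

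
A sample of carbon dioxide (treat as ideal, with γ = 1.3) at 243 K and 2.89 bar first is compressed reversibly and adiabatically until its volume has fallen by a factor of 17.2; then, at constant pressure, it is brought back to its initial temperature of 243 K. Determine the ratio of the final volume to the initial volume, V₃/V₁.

V₃/V₁ ≈ 0.0248

Adiabatic step: V₂/V₁ = 0.05814; T₂ = T₁·17.2^(0.3) = 570.5 K.
Isobaric step: V₃/V₂ = T₃/T₂ = 243/570.5.
V₃/V₁ = (V₂/V₁)(V₃/V₂) = 0.05814 × (243/570.5) = 0.02476.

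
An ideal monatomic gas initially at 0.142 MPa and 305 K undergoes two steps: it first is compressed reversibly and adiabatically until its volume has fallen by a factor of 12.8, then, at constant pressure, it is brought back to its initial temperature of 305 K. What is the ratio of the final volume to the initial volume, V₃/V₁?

For a monatomic ideal gas γ = 5/3.
Adiabatic step: V₂/V₁ = 0.07812; T₂ = T₁·12.8^(2/3) = 1669 K.
Isobaric step: V₃/V₂ = T₃/T₂ = 305/1669.
V₃/V₁ = (V₂/V₁)(V₃/V₂) = 0.07812 × (305/1669) = 0.01428.

V₃/V₁ ≈ 0.0143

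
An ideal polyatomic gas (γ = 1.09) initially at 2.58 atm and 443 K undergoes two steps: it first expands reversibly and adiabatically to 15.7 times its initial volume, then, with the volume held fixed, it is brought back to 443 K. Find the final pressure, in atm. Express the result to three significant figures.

P₃ ≈ 0.164 atm

Adiabatic step (PV^γ = const): P₂ = 2.58×(1/15.7)^(1.09) = 0.1283 atm; T₂ = 443×(1/15.7)^(0.09) = 345.8 K.
Isochoric: P₃ = P₂(T₃/T₂) = 0.1283 × (443/345.8) = 0.1643 atm.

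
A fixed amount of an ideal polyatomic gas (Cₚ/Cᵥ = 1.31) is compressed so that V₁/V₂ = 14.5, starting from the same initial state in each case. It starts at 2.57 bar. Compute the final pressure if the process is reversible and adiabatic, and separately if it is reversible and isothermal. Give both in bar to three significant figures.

Isothermal: P₂ = P₁(V₁/V₂) = 2.57×14.5 = 37.27 bar.
Adiabatic: P₂ = P₁(V₁/V₂)^γ = 2.57×14.5^(1.31) = 85.37 bar.

adiabatic: 85.4 bar; isothermal: 37.3 bar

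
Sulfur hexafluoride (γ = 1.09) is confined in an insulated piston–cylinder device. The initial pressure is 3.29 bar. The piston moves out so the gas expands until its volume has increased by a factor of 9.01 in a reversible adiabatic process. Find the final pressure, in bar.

Adiabatic: P₁V₁^γ = P₂V₂^γ ⇒ P₂ = P₁ (V₁/V₂)^γ.
P₂ = 3.29 × (1/9.01)^(1.09) = 0.2996 bar.

P₂ ≈ 0.300 bar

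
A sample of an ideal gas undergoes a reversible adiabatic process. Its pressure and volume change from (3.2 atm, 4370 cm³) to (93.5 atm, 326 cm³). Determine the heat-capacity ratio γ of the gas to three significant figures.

γ ≈ 1.30

PV^γ = const ⇒ γ = ln(P₂/P₁) / ln(V₁/V₂).
γ = ln(93.5/3.2) / ln(4370/326) = 1.3.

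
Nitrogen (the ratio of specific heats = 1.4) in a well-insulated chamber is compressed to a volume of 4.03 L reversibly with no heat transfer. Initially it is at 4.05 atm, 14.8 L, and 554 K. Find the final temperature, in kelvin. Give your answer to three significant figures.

T₂ ≈ 932 K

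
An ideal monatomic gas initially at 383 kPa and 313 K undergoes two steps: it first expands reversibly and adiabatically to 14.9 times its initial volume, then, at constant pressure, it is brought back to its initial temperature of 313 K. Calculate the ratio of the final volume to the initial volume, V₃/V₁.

V₃/V₁ ≈ 90.2

For a monatomic ideal gas γ = 5/3.
Adiabatic step: V₂/V₁ = 14.9; T₂ = T₁·(1/14.9)^(2/3) = 51.69 K.
Isobaric step: V₃/V₂ = T₃/T₂ = 313/51.69.
V₃/V₁ = (V₂/V₁)(V₃/V₂) = 14.9 × (313/51.69) = 90.22.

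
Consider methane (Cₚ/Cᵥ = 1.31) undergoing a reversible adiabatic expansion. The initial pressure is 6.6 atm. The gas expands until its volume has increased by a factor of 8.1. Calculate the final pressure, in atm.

P₂ ≈ 0.426 atm

Since PV^γ is constant along a reversible adiabat, P₂ = P₁ (V₁/V₂)^γ.
P₂ = 6.6 × (1/8.1)^(1.31) = 0.426 atm.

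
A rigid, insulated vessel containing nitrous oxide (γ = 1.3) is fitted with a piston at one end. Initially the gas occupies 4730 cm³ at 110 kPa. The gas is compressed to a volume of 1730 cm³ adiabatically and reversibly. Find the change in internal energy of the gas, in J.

ΔU ≈ 611 J

P₂ = P₁(V₁/V₂)^γ = 110×(4730/1730)^(1.3) = 406.7 kPa.
For a reversible adiabat, W_by_gas = (P₁V₁ − P₂V₂)/(γ−1).
W_by = (110000×0.00473 − 406700×0.00173) / (0.3) = -610.9 J.
Q = 0 ⇒ ΔU = −W_by = 610.9 J.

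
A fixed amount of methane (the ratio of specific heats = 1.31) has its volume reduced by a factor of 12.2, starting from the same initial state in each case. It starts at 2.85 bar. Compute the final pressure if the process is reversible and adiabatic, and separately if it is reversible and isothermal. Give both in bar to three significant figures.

adiabatic: 75.5 bar; isothermal: 34.8 bar

Isothermal: P₂ = P₁(V₁/V₂) = 2.85×12.2 = 34.77 bar.
Adiabatic: P₂ = P₁(V₁/V₂)^γ = 2.85×12.2^(1.31) = 75.51 bar.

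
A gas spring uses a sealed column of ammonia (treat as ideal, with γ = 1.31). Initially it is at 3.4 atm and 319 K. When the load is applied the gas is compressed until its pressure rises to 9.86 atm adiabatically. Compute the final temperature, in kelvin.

Adiabatic: T₂/T₁ = (P₂/P₁)^((γ−1)/γ).
T₂ = 319 × (9.86/3.4)^(0.237) = 410.4 K.

T₂ ≈ 410 K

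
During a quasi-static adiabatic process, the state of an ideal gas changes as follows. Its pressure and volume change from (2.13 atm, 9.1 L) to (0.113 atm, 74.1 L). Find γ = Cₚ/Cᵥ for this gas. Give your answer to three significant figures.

γ ≈ 1.40

PV^γ = const ⇒ γ = ln(P₂/P₁) / ln(V₁/V₂).
γ = ln(0.113/2.13) / ln(9.1/74.1) = 1.4.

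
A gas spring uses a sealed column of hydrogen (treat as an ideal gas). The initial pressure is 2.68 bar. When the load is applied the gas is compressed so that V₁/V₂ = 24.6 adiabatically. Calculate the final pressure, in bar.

P₂ ≈ 237 bar

Adiabatic: P₁V₁^γ = P₂V₂^γ ⇒ P₂ = P₁ (V₁/V₂)^γ.
For a diatomic ideal gas γ = 7/5.
P₂ = 2.68 × 24.6^(7/5) = 237.4 bar.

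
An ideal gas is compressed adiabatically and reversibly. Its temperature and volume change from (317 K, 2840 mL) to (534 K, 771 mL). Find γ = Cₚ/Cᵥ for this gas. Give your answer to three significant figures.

TV^(γ−1) = const ⇒ γ − 1 = ln(T₂/T₁) / ln(V₁/V₂).
γ = 1 + ln(534/317) / ln(2840/771) = 1.4.

γ ≈ 1.40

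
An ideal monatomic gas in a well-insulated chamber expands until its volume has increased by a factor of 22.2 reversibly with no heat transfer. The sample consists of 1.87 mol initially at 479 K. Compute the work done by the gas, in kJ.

W ≈ 9.76 kJ

Adiabatic: T₁V₁^(γ−1) = T₂V₂^(γ−1) ⇒ T₂ = T₁ (V₁/V₂)^(γ−1).
γ = 5/3 for a monatomic ideal gas, so γ−1 = 2/3.
T₂ = 479 × (1/22.2)^(2/3) = 60.64 K.
Q = 0, so ΔU = W_on_gas = nCᵥΔT with Cᵥ = R/(γ−1) = 12.47 J/(mol·K).
ΔU = 1.87 × 12.47 × (60.64 − 479) = -9756 J.
Work done by the gas = −ΔU = 9756 J.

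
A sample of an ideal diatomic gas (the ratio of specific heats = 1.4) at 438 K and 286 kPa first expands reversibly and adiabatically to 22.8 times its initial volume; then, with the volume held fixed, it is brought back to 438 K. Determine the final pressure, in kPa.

P₃ ≈ 12.5 kPa

Adiabatic step (PV^γ = const): P₂ = 286×(1/22.8)^(1.4) = 3.591 kPa; T₂ = 438×(1/22.8)^(0.4) = 125.4 K.
Isochoric: P₃ = P₂(T₃/T₂) = 3.591 × (438/125.4) = 12.54 kPa.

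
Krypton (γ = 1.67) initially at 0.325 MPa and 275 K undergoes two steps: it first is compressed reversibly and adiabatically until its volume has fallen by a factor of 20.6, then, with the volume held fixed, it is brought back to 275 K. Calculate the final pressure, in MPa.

Adiabatic step (PV^γ = const): P₂ = 0.325×20.6^(1.67) = 50.82 MPa; T₂ = 275×20.6^(0.67) = 2087 K.
Isochoric: P₃ = P₂(T₃/T₂) = 50.82 × (275/2087) = 6.695 MPa.

P₃ ≈ 6.70 MPa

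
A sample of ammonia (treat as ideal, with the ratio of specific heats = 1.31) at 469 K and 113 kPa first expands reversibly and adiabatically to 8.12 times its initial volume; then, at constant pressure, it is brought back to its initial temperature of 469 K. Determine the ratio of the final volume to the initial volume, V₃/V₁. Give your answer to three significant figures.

Adiabatic step: V₂/V₁ = 8.12; T₂ = T₁·(1/8.12)^(0.31) = 245 K.
Isobaric step: V₃/V₂ = T₃/T₂ = 469/245.
V₃/V₁ = (V₂/V₁)(V₃/V₂) = 8.12 × (469/245) = 15.54.

V₃/V₁ ≈ 15.5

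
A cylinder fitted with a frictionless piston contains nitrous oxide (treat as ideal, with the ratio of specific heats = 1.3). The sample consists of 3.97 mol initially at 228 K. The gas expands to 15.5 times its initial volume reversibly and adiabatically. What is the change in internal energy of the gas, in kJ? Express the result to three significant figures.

Adiabatic: T₁V₁^(γ−1) = T₂V₂^(γ−1) ⇒ T₂ = T₁ (V₁/V₂)^(γ−1).
T₂ = 228 × (1/15.5)^(0.3) = 100.2 K.
Q = 0, so ΔU = W_on_gas = nCᵥΔT with Cᵥ = R/(γ−1) = 27.71 J/(mol·K).
ΔU = 3.97 × 27.71 × (100.2 − 228) = -14060 J.

ΔU ≈ -14.1 kJ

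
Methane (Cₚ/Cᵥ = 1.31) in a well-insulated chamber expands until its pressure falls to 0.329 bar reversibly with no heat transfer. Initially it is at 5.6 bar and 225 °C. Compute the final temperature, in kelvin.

T₂ ≈ 255 K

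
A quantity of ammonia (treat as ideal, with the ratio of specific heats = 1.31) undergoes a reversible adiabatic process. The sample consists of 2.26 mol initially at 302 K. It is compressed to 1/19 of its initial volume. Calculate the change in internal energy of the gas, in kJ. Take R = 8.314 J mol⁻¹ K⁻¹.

For a reversible adiabat TV^(γ−1) is constant, so T₂ = T₁ (V₁/V₂)^(γ−1).
T₂ = 302 × 19^(0.31) = 752.4 K.
Q = 0, so ΔU = W_on_gas = nCᵥΔT with Cᵥ = R/(γ−1) = 26.82 J/(mol·K).
ΔU = 2.26 × 26.82 × (752.4 − 302) = 27300 J.

ΔU ≈ 27.3 kJ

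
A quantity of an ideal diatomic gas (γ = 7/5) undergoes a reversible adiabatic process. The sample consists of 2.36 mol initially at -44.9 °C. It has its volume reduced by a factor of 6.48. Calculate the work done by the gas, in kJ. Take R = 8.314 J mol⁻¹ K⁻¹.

W ≈ -12.4 kJ

For a reversible adiabat TV^(γ−1) is constant, so T₂ = T₁ (V₁/V₂)^(γ−1).
T₁ = -44.9 °C = 228.2 K.
T₂ = 228.2 × 6.48^(2/5) = 482 K.
Q = 0, so ΔU = W_on_gas = nCᵥΔT with Cᵥ = R/(γ−1) = 20.79 J/(mol·K).
ΔU = 2.36 × 20.79 × (482 − 228.2) = 12450 J.
Work done by the gas = −ΔU = -12450 J.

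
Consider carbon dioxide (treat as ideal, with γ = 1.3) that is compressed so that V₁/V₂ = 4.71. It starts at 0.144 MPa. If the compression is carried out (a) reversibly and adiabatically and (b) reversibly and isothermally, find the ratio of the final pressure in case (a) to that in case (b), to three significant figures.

P_adiabatic / P_isothermal ≈ 1.59

Isothermal: P_b = P₁(V₁/V₂) = 0.144×4.71.
Adiabatic: P_a = P₁(V₁/V₂)^γ = 0.144×4.71^(1.3).
P_a/P_b = (V₁/V₂)^(γ−1) = 4.71^(0.3) = 1.592.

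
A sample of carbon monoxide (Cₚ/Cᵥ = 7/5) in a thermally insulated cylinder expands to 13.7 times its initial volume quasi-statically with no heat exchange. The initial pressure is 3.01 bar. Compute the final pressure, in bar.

Adiabatic: P₁V₁^γ = P₂V₂^γ ⇒ P₂ = P₁ (V₁/V₂)^γ.
P₂ = 3.01 × (1/13.7)^(7/5) = 0.07712 bar.

P₂ ≈ 0.0771 bar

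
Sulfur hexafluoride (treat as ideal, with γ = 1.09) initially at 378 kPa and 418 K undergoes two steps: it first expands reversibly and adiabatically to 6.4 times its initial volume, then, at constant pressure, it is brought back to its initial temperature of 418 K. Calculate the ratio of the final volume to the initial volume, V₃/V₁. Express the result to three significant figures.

Adiabatic step: V₂/V₁ = 6.4; T₂ = T₁·(1/6.4)^(0.09) = 353.7 K.
Isobaric step: V₃/V₂ = T₃/T₂ = 418/353.7.
V₃/V₁ = (V₂/V₁)(V₃/V₂) = 6.4 × (418/353.7) = 7.564.

V₃/V₁ ≈ 7.56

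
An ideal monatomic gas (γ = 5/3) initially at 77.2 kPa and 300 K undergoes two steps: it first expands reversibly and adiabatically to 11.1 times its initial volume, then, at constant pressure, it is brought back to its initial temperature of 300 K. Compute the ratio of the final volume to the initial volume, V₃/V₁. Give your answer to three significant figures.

V₃/V₁ ≈ 55.2

Adiabatic step: V₂/V₁ = 11.1; T₂ = T₁·(1/11.1)^(2/3) = 60.29 K.
Isobaric step: V₃/V₂ = T₃/T₂ = 300/60.29.
V₃/V₁ = (V₂/V₁)(V₃/V₂) = 11.1 × (300/60.29) = 55.23.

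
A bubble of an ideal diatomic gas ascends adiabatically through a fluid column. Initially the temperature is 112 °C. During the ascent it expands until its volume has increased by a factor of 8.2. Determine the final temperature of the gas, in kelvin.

T₂ ≈ 166 K

Adiabatic: T₁V₁^(γ−1) = T₂V₂^(γ−1) ⇒ T₂ = T₁ (V₁/V₂)^(γ−1).
For a diatomic ideal gas γ = 7/5, so γ−1 = 2/5.
T₁ = 112 °C = 385.1 K.
T₂ = 385.1 × (1/8.2)^(2/5) = 166 K.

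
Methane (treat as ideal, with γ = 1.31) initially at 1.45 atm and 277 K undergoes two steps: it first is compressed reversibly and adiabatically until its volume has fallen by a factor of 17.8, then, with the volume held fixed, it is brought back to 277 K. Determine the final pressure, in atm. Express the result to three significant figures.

P₃ ≈ 25.8 atm

Adiabatic step (PV^γ = const): P₂ = 1.45×17.8^(1.31) = 63.01 atm; T₂ = 277×17.8^(0.31) = 676.3 K.
Isochoric: P₃ = P₂(T₃/T₂) = 63.01 × (277/676.3) = 25.81 atm.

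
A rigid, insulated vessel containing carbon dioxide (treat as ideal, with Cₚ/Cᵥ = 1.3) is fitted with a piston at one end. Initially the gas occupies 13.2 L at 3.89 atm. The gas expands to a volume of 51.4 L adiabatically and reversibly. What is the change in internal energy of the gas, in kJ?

ΔU ≈ -5.81 kJ

P₂ = P₁(V₁/V₂)^γ = 3.89×(13.2/51.4)^(1.3) = 0.6644 atm.
For a reversible adiabat, W_by_gas = (P₁V₁ − P₂V₂)/(γ−1).
W_by = (394200×0.0132 − 67320×0.0514) / (0.3) = 5808 J.
Q = 0 ⇒ ΔU = −W_by = -5808 J.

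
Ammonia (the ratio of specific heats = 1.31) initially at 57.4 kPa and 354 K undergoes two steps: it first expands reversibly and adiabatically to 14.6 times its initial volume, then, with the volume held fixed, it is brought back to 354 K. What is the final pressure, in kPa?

P₃ ≈ 3.93 kPa

Adiabatic step (PV^γ = const): P₂ = 57.4×(1/14.6)^(1.31) = 1.712 kPa; T₂ = 354×(1/14.6)^(0.31) = 154.2 K.
Isochoric: P₃ = P₂(T₃/T₂) = 1.712 × (354/154.2) = 3.932 kPa.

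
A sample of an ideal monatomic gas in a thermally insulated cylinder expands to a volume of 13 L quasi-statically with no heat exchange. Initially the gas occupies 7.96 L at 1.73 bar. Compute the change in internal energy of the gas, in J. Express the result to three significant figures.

ΔU ≈ -576 J

γ = 5/3 for a monatomic ideal gas.
P₂ = P₁(V₁/V₂)^γ = 1.73×(7.96/13)^(5/3) = 0.7638 bar.
For a reversible adiabat, W_by_gas = (P₁V₁ − P₂V₂)/(γ−1).
W_by = (173000×0.00796 − 76380×0.013) / (2/3) = 576.2 J.
Q = 0 ⇒ ΔU = −W_by = -576.2 J.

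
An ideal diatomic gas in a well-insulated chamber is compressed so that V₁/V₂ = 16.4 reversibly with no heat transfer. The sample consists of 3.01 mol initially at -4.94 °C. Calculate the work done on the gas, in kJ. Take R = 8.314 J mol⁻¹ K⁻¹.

For a reversible adiabat TV^(γ−1) is constant, so T₂ = T₁ (V₁/V₂)^(γ−1).
γ = 7/5 for a diatomic ideal gas, so γ−1 = 2/5.
T₁ = -4.94 °C = 268.2 K.
T₂ = 268.2 × 16.4^(2/5) = 821.1 K.
Q = 0, so ΔU = W_on_gas = nCᵥΔT with Cᵥ = R/(γ−1) = 20.79 J/(mol·K).
ΔU = 3.01 × 20.79 × (821.1 − 268.2) = 34590 J.

W ≈ 34.6 kJ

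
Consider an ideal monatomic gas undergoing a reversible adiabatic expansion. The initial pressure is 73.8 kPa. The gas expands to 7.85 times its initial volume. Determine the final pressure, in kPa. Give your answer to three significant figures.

P₂ ≈ 2.38 kPa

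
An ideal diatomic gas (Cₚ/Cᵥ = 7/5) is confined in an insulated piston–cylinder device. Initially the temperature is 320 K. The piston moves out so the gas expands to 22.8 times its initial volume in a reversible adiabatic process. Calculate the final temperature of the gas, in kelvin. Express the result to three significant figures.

Adiabatic: T₁V₁^(γ−1) = T₂V₂^(γ−1) ⇒ T₂ = T₁ (V₁/V₂)^(γ−1).
T₂ = 320 × (1/22.8)^(2/5) = 91.62 K.

T₂ ≈ 91.6 K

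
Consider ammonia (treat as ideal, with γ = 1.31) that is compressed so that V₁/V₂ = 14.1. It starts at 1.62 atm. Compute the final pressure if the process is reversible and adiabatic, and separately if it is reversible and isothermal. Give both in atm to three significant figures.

Isothermal: P₂ = P₁(V₁/V₂) = 1.62×14.1 = 22.84 atm.
Adiabatic: P₂ = P₁(V₁/V₂)^γ = 1.62×14.1^(1.31) = 51.88 atm.

adiabatic: 51.9 atm; isothermal: 22.8 atm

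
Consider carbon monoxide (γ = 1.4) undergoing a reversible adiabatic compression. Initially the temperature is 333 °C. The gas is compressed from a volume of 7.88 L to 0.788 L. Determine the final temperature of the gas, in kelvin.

Adiabatic: T₁V₁^(γ−1) = T₂V₂^(γ−1) ⇒ T₂ = T₁ (V₁/V₂)^(γ−1).
T₁ = 333 °C = 606.1 K.
T₂ = 606.1 × (7.88/0.788)^(0.4) = 1523 K.

T₂ ≈ 1520 K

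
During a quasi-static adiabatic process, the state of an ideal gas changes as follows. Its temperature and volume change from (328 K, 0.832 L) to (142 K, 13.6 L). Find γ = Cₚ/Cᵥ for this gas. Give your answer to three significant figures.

TV^(γ−1) = const ⇒ γ − 1 = ln(T₂/T₁) / ln(V₁/V₂).
γ = 1 + ln(142/328) / ln(0.832/13.6) = 1.3.

γ ≈ 1.30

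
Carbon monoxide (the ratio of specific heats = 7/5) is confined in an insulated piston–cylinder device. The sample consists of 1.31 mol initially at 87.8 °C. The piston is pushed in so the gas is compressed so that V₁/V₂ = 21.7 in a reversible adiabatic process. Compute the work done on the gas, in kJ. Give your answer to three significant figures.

For a reversible adiabat TV^(γ−1) is constant, so T₂ = T₁ (V₁/V₂)^(γ−1).
T₁ = 87.8 °C = 360.9 K.
T₂ = 360.9 × 21.7^(2/5) = 1236 K.
Q = 0, so ΔU = W_on_gas = nCᵥΔT with Cᵥ = R/(γ−1) = 20.79 J/(mol·K).
ΔU = 1.31 × 20.79 × (1236 − 360.9) = 23830 J.

W ≈ 23.8 kJ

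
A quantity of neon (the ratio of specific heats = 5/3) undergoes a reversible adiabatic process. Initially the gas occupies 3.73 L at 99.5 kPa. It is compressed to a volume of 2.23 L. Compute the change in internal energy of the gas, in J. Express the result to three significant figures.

ΔU ≈ 228 J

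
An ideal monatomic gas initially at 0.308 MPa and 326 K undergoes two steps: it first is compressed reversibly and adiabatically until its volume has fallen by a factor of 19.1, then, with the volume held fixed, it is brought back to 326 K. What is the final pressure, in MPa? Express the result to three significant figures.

P₃ ≈ 5.88 MPa

For a monatomic ideal gas γ = 5/3.
Adiabatic step (PV^γ = const): P₂ = 0.308×19.1^(5/3) = 42.03 MPa; T₂ = 326×19.1^(2/3) = 2329 K.
Isochoric: P₃ = P₂(T₃/T₂) = 42.03 × (326/2329) = 5.883 MPa.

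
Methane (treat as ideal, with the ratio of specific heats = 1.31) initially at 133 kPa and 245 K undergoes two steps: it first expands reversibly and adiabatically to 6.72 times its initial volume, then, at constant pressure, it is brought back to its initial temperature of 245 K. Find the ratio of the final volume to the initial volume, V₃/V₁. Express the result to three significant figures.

V₃/V₁ ≈ 12.1

Adiabatic step: V₂/V₁ = 6.72; T₂ = T₁·(1/6.72)^(0.31) = 135.7 K.
Isobaric step: V₃/V₂ = T₃/T₂ = 245/135.7.
V₃/V₁ = (V₂/V₁)(V₃/V₂) = 6.72 × (245/135.7) = 12.13.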